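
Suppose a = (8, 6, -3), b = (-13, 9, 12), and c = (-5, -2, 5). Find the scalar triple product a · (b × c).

b × c:
i: 9·5 - 12·(-2) = 45 - (-24) = 69
j: 12·(-5) - (-13)·5 = -60 - (-65) = 5
k: (-13)·(-2) - 9·(-5) = 26 - (-45) = 71
b × c = (69, 5, 71)
a · (b × c) = 8·69 + 6·5 + (-3)·71 = 552 + 30 - 213 = 369

369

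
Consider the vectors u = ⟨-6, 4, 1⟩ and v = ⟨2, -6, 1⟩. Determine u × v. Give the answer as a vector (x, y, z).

(10, 8, 28)

i: 4·1 - 1·(-6) = 4 - (-6) = 10
j: 1·2 - (-6)·1 = 2 - (-6) = 8
k: (-6)·(-6) - 4·2 = 36 - 8 = 28
u × v = (10, 8, 28)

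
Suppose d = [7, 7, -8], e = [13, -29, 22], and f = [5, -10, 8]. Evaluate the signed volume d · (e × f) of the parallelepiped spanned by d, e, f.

e × f:
i: (-29)·8 - 22·(-10) = -232 - (-220) = -12
j: 22·5 - 13·8 = 110 - 104 = 6
k: 13·(-10) - (-29)·5 = -130 - (-145) = 15
e × f = (-12, 6, 15)
d · (e × f) = 7·(-12) + 7·6 + (-8)·15 = -84 + 42 - 120 = -162

-162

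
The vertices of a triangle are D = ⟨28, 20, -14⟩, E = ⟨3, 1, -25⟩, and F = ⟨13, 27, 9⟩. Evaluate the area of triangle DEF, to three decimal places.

471.381

DE = (-25, -19, -11),  DF = (-15, 7, 23)
i: (-19)·23 - (-11)·7 = -437 - (-77) = -360
j: (-11)·(-15) - (-25)·23 = 165 - (-575) = 740
k: (-25)·7 - (-19)·(-15) = -175 - 285 = -460
DE × DF = (-360, 740, -460)
|DE × DF| = √888800 ≈ 942.7619
area = ½ · 942.7619 ≈ 471.381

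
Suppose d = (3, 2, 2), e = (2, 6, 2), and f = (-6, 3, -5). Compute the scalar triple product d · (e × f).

-28

e × f:
i: 6·(-5) - 2·3 = -30 - 6 = -36
j: 2·(-6) - 2·(-5) = -12 - (-10) = -2
k: 2·3 - 6·(-6) = 6 - (-36) = 42
e × f = (-36, -2, 42)
d · (e × f) = 3·(-36) + 2·(-2) + 2·42 = -108 - 4 + 84 = -28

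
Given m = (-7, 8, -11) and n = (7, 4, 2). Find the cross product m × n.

i: 8·2 - (-11)·4 = 16 - (-44) = 60
j: (-11)·7 - (-7)·2 = -77 - (-14) = -63
k: (-7)·4 - 8·7 = -28 - 56 = -84
m × n = (60, -63, -84)

(60, -63, -84)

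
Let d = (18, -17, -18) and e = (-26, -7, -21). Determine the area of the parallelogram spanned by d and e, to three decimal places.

i: (-17)·(-21) - (-18)·(-7) = 357 - 126 = 231
j: (-18)·(-26) - 18·(-21) = 468 - (-378) = 846
k: 18·(-7) - (-17)·(-26) = -126 - 442 = -568
d × e = (231, 846, -568)
|d × e| = √(231² + 846² + (-568)²) = √1091701 ≈ 1044.8450

1044.845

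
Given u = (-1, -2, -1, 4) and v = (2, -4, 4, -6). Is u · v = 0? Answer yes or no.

no

u · v = (-1)·2 + (-2)·(-4) + (-1)·4 + 4·(-6) = -2 + 8 - 4 - 24 = -22
Nonzero, so the vectors are not orthogonal.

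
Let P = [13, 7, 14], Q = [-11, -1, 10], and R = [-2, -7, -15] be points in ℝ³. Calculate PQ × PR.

(176, -636, 216)

PQ = (-24, -8, -4)
PR = (-15, -14, -29)
i: (-8)·(-29) - (-4)·(-14) = 232 - 56 = 176
j: (-4)·(-15) - (-24)·(-29) = 60 - 696 = -636
k: (-24)·(-14) - (-8)·(-15) = 336 - 120 = 216
PQ × PR = (176, -636, 216)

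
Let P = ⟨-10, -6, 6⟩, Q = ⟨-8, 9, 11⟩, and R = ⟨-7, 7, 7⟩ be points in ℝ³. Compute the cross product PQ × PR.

(-50, 13, -19)

PQ = (2, 15, 5)
PR = (3, 13, 1)
i: 15·1 - 5·13 = 15 - 65 = -50
j: 5·3 - 2·1 = 15 - 2 = 13
k: 2·13 - 15·3 = 26 - 45 = -19
PQ × PR = (-50, 13, -19)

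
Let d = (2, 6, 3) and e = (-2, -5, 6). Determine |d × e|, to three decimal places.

54.120

i: 6·6 - 3·(-5) = 36 - (-15) = 51
j: 3·(-2) - 2·6 = -6 - 12 = -18
k: 2·(-5) - 6·(-2) = -10 - (-12) = 2
d × e = (51, -18, 2)
|d × e| = √(51² + (-18)² + 2²) = √2929 ≈ 54.1202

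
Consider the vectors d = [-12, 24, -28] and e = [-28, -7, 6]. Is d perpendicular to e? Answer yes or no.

yes

d · e = (-12)·(-28) + 24·(-7) + (-28)·6 = 336 - 168 - 168 = 0
Zero, so the vectors are orthogonal.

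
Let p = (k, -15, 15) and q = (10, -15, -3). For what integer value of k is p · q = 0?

-18

p · q = k·10 + (-15)·(-15) + 15·(-3) = 180 + 10k
Set equal to 0: 10k = -180, so k = -18.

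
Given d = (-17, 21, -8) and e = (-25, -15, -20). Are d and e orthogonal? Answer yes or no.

d · e = (-17)·(-25) + 21·(-15) + (-8)·(-20) = 425 - 315 + 160 = 270
Nonzero, so the vectors are not orthogonal.

no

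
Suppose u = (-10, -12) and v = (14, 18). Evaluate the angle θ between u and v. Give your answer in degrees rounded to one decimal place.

178.1

u · v = (-10)·14 + (-12)·18 = -140 - 216 = -356
|u|² = 100 + 144 = 244,  |u| = √244 ≈ 15.620499
|v|² = 196 + 324 = 520,  |v| = √520 ≈ 22.803509
cos θ = -356 / (15.620499 · 22.803509) ≈ -0.99943
θ = arccos(-0.99943) ≈ 178.1°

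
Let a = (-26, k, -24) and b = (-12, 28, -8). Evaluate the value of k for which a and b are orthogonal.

a · b = (-26)·(-12) + k·28 + (-24)·(-8) = 504 + 28k
Set equal to 0: 28k = -504, so k = -18.

-18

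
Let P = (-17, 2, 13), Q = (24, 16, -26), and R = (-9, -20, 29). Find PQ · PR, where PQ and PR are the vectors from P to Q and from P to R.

-604

PQ = Q − P = (41, 14, -39)
PR = R − P = (8, -22, 16)
PQ · PR = 41·8 + 14·(-22) + (-39)·16 = 328 - 308 - 624 = -604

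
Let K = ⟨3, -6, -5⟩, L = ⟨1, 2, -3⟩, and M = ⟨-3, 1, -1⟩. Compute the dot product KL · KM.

KL = L − K = (-2, 8, 2)
KM = M − K = (-6, 7, 4)
KL · KM = (-2)·(-6) + 8·7 + 2·4 = 12 + 56 + 8 = 76

76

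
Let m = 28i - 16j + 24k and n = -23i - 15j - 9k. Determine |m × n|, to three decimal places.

i: (-16)·(-9) - 24·(-15) = 144 - (-360) = 504
j: 24·(-23) - 28·(-9) = -552 - (-252) = -300
k: 28·(-15) - (-16)·(-23) = -420 - 368 = -788
m × n = (504, -300, -788)
|m × n| = √(504² + (-300)² + (-788)²) = √964960 ≈ 982.3238

982.324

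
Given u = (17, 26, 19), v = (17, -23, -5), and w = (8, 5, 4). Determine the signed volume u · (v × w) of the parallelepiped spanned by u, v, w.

1164

v × w:
i: (-23)·4 - (-5)·5 = -92 - (-25) = -67
j: (-5)·8 - 17·4 = -40 - 68 = -108
k: 17·5 - (-23)·8 = 85 - (-184) = 269
v × w = (-67, -108, 269)
u · (v × w) = 17·(-67) + 26·(-108) + 19·269 = -1139 - 2808 + 5111 = 1164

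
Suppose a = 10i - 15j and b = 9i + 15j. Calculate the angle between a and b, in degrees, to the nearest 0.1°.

a · b = 10·9 + (-15)·15 = 90 - 225 = -135
|a|² = 100 + 225 = 325,  |a| = √325 ≈ 18.027756
|b|² = 81 + 225 = 306,  |b| = √306 ≈ 17.492856
cos θ = -135 / (18.027756 · 17.492856) ≈ -0.42809
θ = arccos(-0.42809) ≈ 115.3°

115.3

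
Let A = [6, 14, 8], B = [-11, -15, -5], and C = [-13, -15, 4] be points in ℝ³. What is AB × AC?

AB = (-17, -29, -13)
AC = (-19, -29, -4)
i: (-29)·(-4) - (-13)·(-29) = 116 - 377 = -261
j: (-13)·(-19) - (-17)·(-4) = 247 - 68 = 179
k: (-17)·(-29) - (-29)·(-19) = 493 - 551 = -58
AB × AC = (-261, 179, -58)

(-261, 179, -58)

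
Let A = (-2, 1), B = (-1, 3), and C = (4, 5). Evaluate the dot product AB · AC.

14

AB = B − A = (1, 2)
AC = C − A = (6, 4)
AB · AC = 1·6 + 2·4 = 6 + 8 = 14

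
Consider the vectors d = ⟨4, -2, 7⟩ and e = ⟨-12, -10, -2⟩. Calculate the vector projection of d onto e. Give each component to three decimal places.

(2.032, 1.694, 0.339)

d · e = 4·(-12) + (-2)·(-10) + 7·(-2) = -48 + 20 - 14 = -42
|e|² = 144 + 100 + 4 = 248
proj_e d = (-42/248) · (-12, -10, -2) ≈ (2.032, 1.694, 0.339)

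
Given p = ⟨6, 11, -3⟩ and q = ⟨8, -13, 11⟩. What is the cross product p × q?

(82, -90, -166)

i: 11·11 - (-3)·(-13) = 121 - 39 = 82
j: (-3)·8 - 6·11 = -24 - 66 = -90
k: 6·(-13) - 11·8 = -78 - 88 = -166
p × q = (82, -90, -166)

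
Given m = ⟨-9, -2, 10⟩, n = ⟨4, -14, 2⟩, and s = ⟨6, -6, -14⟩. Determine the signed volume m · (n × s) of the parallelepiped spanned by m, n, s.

n × s:
i: (-14)·(-14) - 2·(-6) = 196 - (-12) = 208
j: 2·6 - 4·(-14) = 12 - (-56) = 68
k: 4·(-6) - (-14)·6 = -24 - (-84) = 60
n × s = (208, 68, 60)
m · (n × s) = (-9)·208 + (-2)·68 + 10·60 = -1872 - 136 + 600 = -1408

-1408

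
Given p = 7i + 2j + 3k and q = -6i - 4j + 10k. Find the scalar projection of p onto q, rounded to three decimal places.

-1.622

p · q = 7·(-6) + 2·(-4) + 3·10 = -42 - 8 + 30 = -20
|q| = √(36 + 16 + 100) = √152 ≈ 12.3288
comp_q p = -20 / √152 ≈ -1.622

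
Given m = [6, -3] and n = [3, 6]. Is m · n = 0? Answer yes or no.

yes

m · n = 6·3 + (-3)·6 = 18 - 18 = 0
Zero, so the vectors are orthogonal.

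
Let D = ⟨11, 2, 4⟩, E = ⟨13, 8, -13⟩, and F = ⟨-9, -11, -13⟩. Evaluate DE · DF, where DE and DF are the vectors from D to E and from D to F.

DE = E − D = (2, 6, -17)
DF = F − D = (-20, -13, -17)
DE · DF = 2·(-20) + 6·(-13) + (-17)·(-17) = -40 - 78 + 289 = 171

171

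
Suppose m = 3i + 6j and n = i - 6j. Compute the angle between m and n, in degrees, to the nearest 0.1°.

144.0

m · n = 3·1 + 6·(-6) = 3 - 36 = -33
|m|² = 9 + 36 = 45,  |m| = √45 ≈ 6.708204
|n|² = 1 + 36 = 37,  |n| = √37 ≈ 6.082763
cos θ = -33 / (6.708204 · 6.082763) ≈ -0.80874
θ = arccos(-0.80874) ≈ 144.0°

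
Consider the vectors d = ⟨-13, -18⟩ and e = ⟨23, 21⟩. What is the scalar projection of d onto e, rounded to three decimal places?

d · e = (-13)·23 + (-18)·21 = -299 - 378 = -677
|e| = √(529 + 441) = √970 ≈ 31.1448
comp_e d = -677 / √970 ≈ -21.737

-21.737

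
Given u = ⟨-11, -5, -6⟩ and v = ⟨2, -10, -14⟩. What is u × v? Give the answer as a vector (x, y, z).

(10, -166, 120)

i: (-5)·(-14) - (-6)·(-10) = 70 - 60 = 10
j: (-6)·2 - (-11)·(-14) = -12 - 154 = -166
k: (-11)·(-10) - (-5)·2 = 110 - (-10) = 120
u × v = (10, -166, 120)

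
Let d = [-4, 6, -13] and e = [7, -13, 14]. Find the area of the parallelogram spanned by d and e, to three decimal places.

92.466

i: 6·14 - (-13)·(-13) = 84 - 169 = -85
j: (-13)·7 - (-4)·14 = -91 - (-56) = -35
k: (-4)·(-13) - 6·7 = 52 - 42 = 10
d × e = (-85, -35, 10)
|d × e| = √((-85)² + (-35)² + 10²) = √8550 ≈ 92.4662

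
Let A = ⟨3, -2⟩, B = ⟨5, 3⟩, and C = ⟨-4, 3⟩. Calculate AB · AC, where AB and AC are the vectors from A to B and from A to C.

AB = B − A = (2, 5)
AC = C − A = (-7, 5)
AB · AC = 2·(-7) + 5·5 = -14 + 25 = 11

11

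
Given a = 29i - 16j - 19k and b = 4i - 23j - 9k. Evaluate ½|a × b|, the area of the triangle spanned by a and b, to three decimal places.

i: (-16)·(-9) - (-19)·(-23) = 144 - 437 = -293
j: (-19)·4 - 29·(-9) = -76 - (-261) = 185
k: 29·(-23) - (-16)·4 = -667 - (-64) = -603
a × b = (-293, 185, -603)
|a × b| = √((-293)² + 185² + (-603)²) = √483683 ≈ 695.4732
area = ½ · 695.4732 ≈ 347.737

347.737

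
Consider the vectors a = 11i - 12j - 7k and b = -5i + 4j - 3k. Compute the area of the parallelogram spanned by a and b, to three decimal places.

i: (-12)·(-3) - (-7)·4 = 36 - (-28) = 64
j: (-7)·(-5) - 11·(-3) = 35 - (-33) = 68
k: 11·4 - (-12)·(-5) = 44 - 60 = -16
a × b = (64, 68, -16)
|a × b| = √(64² + 68² + (-16)²) = √8976 ≈ 94.7418

94.742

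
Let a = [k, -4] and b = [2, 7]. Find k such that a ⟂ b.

14

a · b = k·2 + (-4)·7 = -28 + 2k
Set equal to 0: 2k = 28, so k = 14.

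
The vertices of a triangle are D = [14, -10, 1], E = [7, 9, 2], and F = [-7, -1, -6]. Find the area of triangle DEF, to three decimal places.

DE = (-7, 19, 1),  DF = (-21, 9, -7)
i: 19·(-7) - 1·9 = -133 - 9 = -142
j: 1·(-21) - (-7)·(-7) = -21 - 49 = -70
k: (-7)·9 - 19·(-21) = -63 - (-399) = 336
DE × DF = (-142, -70, 336)
|DE × DF| = √137960 ≈ 371.4297
area = ½ · 371.4297 ≈ 185.715

185.715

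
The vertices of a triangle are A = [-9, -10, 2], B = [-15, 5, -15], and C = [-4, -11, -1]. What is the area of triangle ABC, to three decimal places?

69.307

AB = (-6, 15, -17),  AC = (5, -1, -3)
i: 15·(-3) - (-17)·(-1) = -45 - 17 = -62
j: (-17)·5 - (-6)·(-3) = -85 - 18 = -103
k: (-6)·(-1) - 15·5 = 6 - 75 = -69
AB × AC = (-62, -103, -69)
|AB × AC| = √19214 ≈ 138.6146
area = ½ · 138.6146 ≈ 69.307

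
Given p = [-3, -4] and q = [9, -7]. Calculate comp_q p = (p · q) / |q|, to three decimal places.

0.088

p · q = (-3)·9 + (-4)·(-7) = -27 + 28 = 1
|q| = √(81 + 49) = √130 ≈ 11.4018
comp_q p = 1 / √130 ≈ 0.088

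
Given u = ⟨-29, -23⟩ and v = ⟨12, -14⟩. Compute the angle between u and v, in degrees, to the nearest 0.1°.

92.2

u · v = (-29)·12 + (-23)·(-14) = -348 + 322 = -26
|u|² = 841 + 529 = 1370,  |u| = √1370 ≈ 37.013511
|v|² = 144 + 196 = 340,  |v| = √340 ≈ 18.439089
cos θ = -26 / (37.013511 · 18.439089) ≈ -0.03810
θ = arccos(-0.03810) ≈ 92.2°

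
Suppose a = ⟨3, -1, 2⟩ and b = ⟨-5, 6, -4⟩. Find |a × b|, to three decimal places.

15.395

i: (-1)·(-4) - 2·6 = 4 - 12 = -8
j: 2·(-5) - 3·(-4) = -10 - (-12) = 2
k: 3·6 - (-1)·(-5) = 18 - 5 = 13
a × b = (-8, 2, 13)
|a × b| = √((-8)² + 2² + 13²) = √237 ≈ 15.3948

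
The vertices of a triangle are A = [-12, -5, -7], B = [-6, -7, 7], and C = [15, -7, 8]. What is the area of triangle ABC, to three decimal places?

AB = (6, -2, 14),  AC = (27, -2, 15)
i: (-2)·15 - 14·(-2) = -30 - (-28) = -2
j: 14·27 - 6·15 = 378 - 90 = 288
k: 6·(-2) - (-2)·27 = -12 - (-54) = 42
AB × AC = (-2, 288, 42)
|AB × AC| = √84712 ≈ 291.0533
area = ½ · 291.0533 ≈ 145.527

145.527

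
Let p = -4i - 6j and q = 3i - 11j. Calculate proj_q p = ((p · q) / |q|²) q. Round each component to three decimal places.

(1.246, -4.569)

p · q = (-4)·3 + (-6)·(-11) = -12 + 66 = 54
|q|² = 9 + 121 = 130
proj_q p = (54/130) · (3, -11) ≈ (1.246, -4.569)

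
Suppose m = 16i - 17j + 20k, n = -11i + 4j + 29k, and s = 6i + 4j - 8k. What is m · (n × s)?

-5190

n × s:
i: 4·(-8) - 29·4 = -32 - 116 = -148
j: 29·6 - (-11)·(-8) = 174 - 88 = 86
k: (-11)·4 - 4·6 = -44 - 24 = -68
n × s = (-148, 86, -68)
m · (n × s) = 16·(-148) + (-17)·86 + 20·(-68) = -2368 - 1462 - 1360 = -5190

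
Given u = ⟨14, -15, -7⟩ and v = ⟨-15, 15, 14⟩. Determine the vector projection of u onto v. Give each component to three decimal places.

u · v = 14·(-15) + (-15)·15 + (-7)·14 = -210 - 225 - 98 = -533
|v|² = 225 + 225 + 196 = 646
proj_v u = (-533/646) · (-15, 15, 14) ≈ (12.376, -12.376, -11.551)

(12.376, -12.376, -11.551)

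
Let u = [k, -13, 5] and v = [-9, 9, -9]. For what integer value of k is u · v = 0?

-18

u · v = k·(-9) + (-13)·9 + 5·(-9) = -162 - 9k
Set equal to 0: -9k = 162, so k = -18.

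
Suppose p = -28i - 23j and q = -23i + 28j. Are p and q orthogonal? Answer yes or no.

p · q = (-28)·(-23) + (-23)·28 = 644 - 644 = 0
Zero, so the vectors are orthogonal.

yes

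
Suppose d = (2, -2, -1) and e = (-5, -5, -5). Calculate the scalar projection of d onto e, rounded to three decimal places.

d · e = 2·(-5) + (-2)·(-5) + (-1)·(-5) = -10 + 10 + 5 = 5
|e| = √(25 + 25 + 25) = √75 ≈ 8.6603
comp_e d = 5 / √75 ≈ 0.577

0.577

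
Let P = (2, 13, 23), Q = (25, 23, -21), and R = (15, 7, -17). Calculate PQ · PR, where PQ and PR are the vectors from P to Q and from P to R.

1999

PQ = Q − P = (23, 10, -44)
PR = R − P = (13, -6, -40)
PQ · PR = 23·13 + 10·(-6) + (-44)·(-40) = 299 - 60 + 1760 = 1999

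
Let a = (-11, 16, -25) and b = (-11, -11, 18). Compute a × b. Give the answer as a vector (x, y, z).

i: 16·18 - (-25)·(-11) = 288 - 275 = 13
j: (-25)·(-11) - (-11)·18 = 275 - (-198) = 473
k: (-11)·(-11) - 16·(-11) = 121 - (-176) = 297
a × b = (13, 473, 297)

(13, 473, 297)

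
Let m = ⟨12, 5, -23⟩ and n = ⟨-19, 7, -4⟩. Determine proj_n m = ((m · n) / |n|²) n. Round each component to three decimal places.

m · n = 12·(-19) + 5·7 + (-23)·(-4) = -228 + 35 + 92 = -101
|n|² = 361 + 49 + 16 = 426
proj_n m = (-101/426) · (-19, 7, -4) ≈ (4.505, -1.660, 0.948)

(4.505, -1.660, 0.948)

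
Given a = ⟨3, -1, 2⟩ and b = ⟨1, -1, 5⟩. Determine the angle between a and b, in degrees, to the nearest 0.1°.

a · b = 3·1 + (-1)·(-1) + 2·5 = 3 + 1 + 10 = 14
|a|² = 9 + 1 + 4 = 14,  |a| = √14 ≈ 3.741657
|b|² = 1 + 1 + 25 = 27,  |b| = √27 ≈ 5.196152
cos θ = 14 / (3.741657 · 5.196152) ≈ 0.72008
θ = arccos(0.72008) ≈ 43.9°

43.9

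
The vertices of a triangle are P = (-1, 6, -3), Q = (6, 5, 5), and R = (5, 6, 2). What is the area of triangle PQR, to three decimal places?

7.583

PQ = (7, -1, 8),  PR = (6, 0, 5)
i: (-1)·5 - 8·0 = -5 - 0 = -5
j: 8·6 - 7·5 = 48 - 35 = 13
k: 7·0 - (-1)·6 = 0 - (-6) = 6
PQ × PR = (-5, 13, 6)
|PQ × PR| = √230 ≈ 15.1658
area = ½ · 15.1658 ≈ 7.583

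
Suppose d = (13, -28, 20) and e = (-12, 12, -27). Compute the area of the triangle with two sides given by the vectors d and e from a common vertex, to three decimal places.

278.827

i: (-28)·(-27) - 20·12 = 756 - 240 = 516
j: 20·(-12) - 13·(-27) = -240 - (-351) = 111
k: 13·12 - (-28)·(-12) = 156 - 336 = -180
d × e = (516, 111, -180)
|d × e| = √(516² + 111² + (-180)²) = √310977 ≈ 557.6531
area = ½ · 557.6531 ≈ 278.827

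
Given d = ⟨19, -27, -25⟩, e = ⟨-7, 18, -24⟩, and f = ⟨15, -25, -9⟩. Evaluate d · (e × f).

-682

e × f:
i: 18·(-9) - (-24)·(-25) = -162 - 600 = -762
j: (-24)·15 - (-7)·(-9) = -360 - 63 = -423
k: (-7)·(-25) - 18·15 = 175 - 270 = -95
e × f = (-762, -423, -95)
d · (e × f) = 19·(-762) + (-27)·(-423) + (-25)·(-95) = -14478 + 11421 + 2375 = -682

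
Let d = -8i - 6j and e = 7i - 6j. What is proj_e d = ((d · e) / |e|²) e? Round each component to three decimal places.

d · e = (-8)·7 + (-6)·(-6) = -56 + 36 = -20
|e|² = 49 + 36 = 85
proj_e d = (-20/85) · (7, -6) ≈ (-1.647, 1.412)

(-1.647, 1.412)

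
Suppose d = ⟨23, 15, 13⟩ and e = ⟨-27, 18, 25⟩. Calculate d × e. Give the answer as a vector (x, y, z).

i: 15·25 - 13·18 = 375 - 234 = 141
j: 13·(-27) - 23·25 = -351 - 575 = -926
k: 23·18 - 15·(-27) = 414 - (-405) = 819
d × e = (141, -926, 819)

(141, -926, 819)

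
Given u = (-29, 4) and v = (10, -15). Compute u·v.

u · v = (-29)·10 + 4·(-15) = -290 - 60 = -350

-350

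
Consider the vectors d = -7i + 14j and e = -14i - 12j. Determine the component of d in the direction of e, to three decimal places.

d · e = (-7)·(-14) + 14·(-12) = 98 - 168 = -70
|e| = √(196 + 144) = √340 ≈ 18.4391
comp_e d = -70 / √340 ≈ -3.796

-3.796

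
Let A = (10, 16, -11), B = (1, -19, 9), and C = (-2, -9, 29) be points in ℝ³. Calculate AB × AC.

AB = (-9, -35, 20)
AC = (-12, -25, 40)
i: (-35)·40 - 20·(-25) = -1400 - (-500) = -900
j: 20·(-12) - (-9)·40 = -240 - (-360) = 120
k: (-9)·(-25) - (-35)·(-12) = 225 - 420 = -195
AB × AC = (-900, 120, -195)

(-900, 120, -195)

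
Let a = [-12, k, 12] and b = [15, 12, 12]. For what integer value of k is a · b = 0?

3

a · b = (-12)·15 + k·12 + 12·12 = -36 + 12k
Set equal to 0: 12k = 36, so k = 3.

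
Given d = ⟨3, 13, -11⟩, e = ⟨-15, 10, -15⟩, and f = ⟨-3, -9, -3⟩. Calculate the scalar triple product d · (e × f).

e × f:
i: 10·(-3) - (-15)·(-9) = -30 - 135 = -165
j: (-15)·(-3) - (-15)·(-3) = 45 - 45 = 0
k: (-15)·(-9) - 10·(-3) = 135 - (-30) = 165
e × f = (-165, 0, 165)
d · (e × f) = 3·(-165) + 13·0 + (-11)·165 = -495 + 0 - 1815 = -2310

-2310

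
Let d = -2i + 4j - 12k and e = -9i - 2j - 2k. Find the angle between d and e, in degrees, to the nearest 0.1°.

73.7

d · e = (-2)·(-9) + 4·(-2) + (-12)·(-2) = 18 - 8 + 24 = 34
|d|² = 4 + 16 + 144 = 164,  |d| = √164 ≈ 12.806248
|e|² = 81 + 4 + 4 = 89,  |e| = √89 ≈ 9.433981
cos θ = 34 / (12.806248 · 9.433981) ≈ 0.28142
θ = arccos(0.28142) ≈ 73.7°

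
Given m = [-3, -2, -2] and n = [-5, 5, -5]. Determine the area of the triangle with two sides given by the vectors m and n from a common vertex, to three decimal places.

i: (-2)·(-5) - (-2)·5 = 10 - (-10) = 20
j: (-2)·(-5) - (-3)·(-5) = 10 - 15 = -5
k: (-3)·5 - (-2)·(-5) = -15 - 10 = -25
m × n = (20, -5, -25)
|m × n| = √(20² + (-5)² + (-25)²) = √1050 ≈ 32.4037
area = ½ · 32.4037 ≈ 16.202

16.202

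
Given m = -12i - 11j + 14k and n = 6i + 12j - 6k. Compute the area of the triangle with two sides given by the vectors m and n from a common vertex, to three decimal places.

i: (-11)·(-6) - 14·12 = 66 - 168 = -102
j: 14·6 - (-12)·(-6) = 84 - 72 = 12
k: (-12)·12 - (-11)·6 = -144 - (-66) = -78
m × n = (-102, 12, -78)
|m × n| = √((-102)² + 12² + (-78)²) = √16632 ≈ 128.9651
area = ½ · 128.9651 ≈ 64.483

64.483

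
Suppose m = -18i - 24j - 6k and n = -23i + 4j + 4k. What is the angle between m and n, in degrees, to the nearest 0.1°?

m · n = (-18)·(-23) + (-24)·4 + (-6)·4 = 414 - 96 - 24 = 294
|m|² = 324 + 576 + 36 = 936,  |m| = √936 ≈ 30.594117
|n|² = 529 + 16 + 16 = 561,  |n| = √561 ≈ 23.685439
cos θ = 294 / (30.594117 · 23.685439) ≈ 0.40572
θ = arccos(0.40572) ≈ 66.1°

66.1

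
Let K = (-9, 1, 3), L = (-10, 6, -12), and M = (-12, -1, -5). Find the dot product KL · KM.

KL = L − K = (-1, 5, -15)
KM = M − K = (-3, -2, -8)
KL · KM = (-1)·(-3) + 5·(-2) + (-15)·(-8) = 3 - 10 + 120 = 113

113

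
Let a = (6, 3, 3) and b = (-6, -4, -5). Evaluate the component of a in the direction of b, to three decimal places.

a · b = 6·(-6) + 3·(-4) + 3·(-5) = -36 - 12 - 15 = -63
|b| = √(36 + 16 + 25) = √77 ≈ 8.7750
comp_b a = -63 / √77 ≈ -7.180

-7.180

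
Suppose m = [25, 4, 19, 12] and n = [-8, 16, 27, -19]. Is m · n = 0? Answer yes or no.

m · n = 25·(-8) + 4·16 + 19·27 + 12·(-19) = -200 + 64 + 513 - 228 = 149
Nonzero, so the vectors are not orthogonal.

no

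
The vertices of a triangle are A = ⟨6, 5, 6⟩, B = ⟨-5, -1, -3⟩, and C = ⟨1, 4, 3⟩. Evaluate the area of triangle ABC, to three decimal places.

AB = (-11, -6, -9),  AC = (-5, -1, -3)
i: (-6)·(-3) - (-9)·(-1) = 18 - 9 = 9
j: (-9)·(-5) - (-11)·(-3) = 45 - 33 = 12
k: (-11)·(-1) - (-6)·(-5) = 11 - 30 = -19
AB × AC = (9, 12, -19)
|AB × AC| = √586 ≈ 24.2074
area = ½ · 24.2074 ≈ 12.104

12.104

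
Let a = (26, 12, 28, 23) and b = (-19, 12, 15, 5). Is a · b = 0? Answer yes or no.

no

a · b = 26·(-19) + 12·12 + 28·15 + 23·5 = -494 + 144 + 420 + 115 = 185
Nonzero, so the vectors are not orthogonal.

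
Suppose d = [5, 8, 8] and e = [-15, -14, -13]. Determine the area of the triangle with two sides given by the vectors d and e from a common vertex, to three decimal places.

37.380

i: 8·(-13) - 8·(-14) = -104 - (-112) = 8
j: 8·(-15) - 5·(-13) = -120 - (-65) = -55
k: 5·(-14) - 8·(-15) = -70 - (-120) = 50
d × e = (8, -55, 50)
|d × e| = √(8² + (-55)² + 50²) = √5589 ≈ 74.7596
area = ½ · 74.7596 ≈ 37.380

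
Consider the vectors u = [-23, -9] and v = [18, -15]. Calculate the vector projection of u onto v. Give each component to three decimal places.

(-9.148, 7.623)

u · v = (-23)·18 + (-9)·(-15) = -414 + 135 = -279
|v|² = 324 + 225 = 549
proj_v u = (-279/549) · (18, -15) ≈ (-9.148, 7.623)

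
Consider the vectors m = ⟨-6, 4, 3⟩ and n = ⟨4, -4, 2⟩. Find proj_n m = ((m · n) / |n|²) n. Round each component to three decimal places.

(-3.778, 3.778, -1.889)

m · n = (-6)·4 + 4·(-4) + 3·2 = -24 - 16 + 6 = -34
|n|² = 16 + 16 + 4 = 36
proj_n m = (-34/36) · (4, -4, 2) ≈ (-3.778, 3.778, -1.889)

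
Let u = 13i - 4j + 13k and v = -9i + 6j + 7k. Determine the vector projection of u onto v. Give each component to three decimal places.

(2.711, -1.807, -2.108)

u · v = 13·(-9) + (-4)·6 + 13·7 = -117 - 24 + 91 = -50
|v|² = 81 + 36 + 49 = 166
proj_v u = (-50/166) · (-9, 6, 7) ≈ (2.711, -1.807, -2.108)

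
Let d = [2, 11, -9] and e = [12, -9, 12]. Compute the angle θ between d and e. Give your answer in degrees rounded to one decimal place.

d · e = 2·12 + 11·(-9) + (-9)·12 = 24 - 99 - 108 = -183
|d|² = 4 + 121 + 81 = 206,  |d| = √206 ≈ 14.352700
|e|² = 144 + 81 + 144 = 369,  |e| = √369 ≈ 19.209373
cos θ = -183 / (14.352700 · 19.209373) ≈ -0.66375
θ = arccos(-0.66375) ≈ 131.6°

131.6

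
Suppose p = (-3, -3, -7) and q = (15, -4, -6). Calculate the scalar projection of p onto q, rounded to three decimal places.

p · q = (-3)·15 + (-3)·(-4) + (-7)·(-6) = -45 + 12 + 42 = 9
|q| = √(225 + 16 + 36) = √277 ≈ 16.6433
comp_q p = 9 / √277 ≈ 0.541

0.541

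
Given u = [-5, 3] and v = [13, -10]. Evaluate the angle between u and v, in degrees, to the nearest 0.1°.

173.4

u · v = (-5)·13 + 3·(-10) = -65 - 30 = -95
|u|² = 25 + 9 = 34,  |u| = √34 ≈ 5.830952
|v|² = 169 + 100 = 269,  |v| = √269 ≈ 16.401219
cos θ = -95 / (5.830952 · 16.401219) ≈ -0.99336
θ = arccos(-0.99336) ≈ 173.4°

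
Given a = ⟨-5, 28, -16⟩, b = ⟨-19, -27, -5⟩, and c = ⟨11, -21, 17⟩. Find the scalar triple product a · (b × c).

b × c:
i: (-27)·17 - (-5)·(-21) = -459 - 105 = -564
j: (-5)·11 - (-19)·17 = -55 - (-323) = 268
k: (-19)·(-21) - (-27)·11 = 399 - (-297) = 696
b × c = (-564, 268, 696)
a · (b × c) = (-5)·(-564) + 28·268 + (-16)·696 = 2820 + 7504 - 11136 = -812

-812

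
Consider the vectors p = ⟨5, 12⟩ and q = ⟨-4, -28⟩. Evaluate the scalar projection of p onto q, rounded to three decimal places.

-12.587

p · q = 5·(-4) + 12·(-28) = -20 - 336 = -356
|q| = √(16 + 784) = √800 ≈ 28.2843
comp_q p = -356 / √800 ≈ -12.587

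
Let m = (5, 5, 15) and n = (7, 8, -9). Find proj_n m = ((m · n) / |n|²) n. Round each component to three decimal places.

(-2.165, -2.474, 2.784)

m · n = 5·7 + 5·8 + 15·(-9) = 35 + 40 - 135 = -60
|n|² = 49 + 64 + 81 = 194
proj_n m = (-60/194) · (7, 8, -9) ≈ (-2.165, -2.474, 2.784)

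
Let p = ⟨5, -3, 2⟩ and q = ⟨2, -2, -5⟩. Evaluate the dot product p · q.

6

p · q = 5·2 + (-3)·(-2) + 2·(-5) = 10 + 6 - 10 = 6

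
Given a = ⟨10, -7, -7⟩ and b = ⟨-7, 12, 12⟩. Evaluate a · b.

a · b = 10·(-7) + (-7)·12 + (-7)·12 = -70 - 84 - 84 = -238

-238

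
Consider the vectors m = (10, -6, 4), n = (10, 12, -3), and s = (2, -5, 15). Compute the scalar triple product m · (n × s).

n × s:
i: 12·15 - (-3)·(-5) = 180 - 15 = 165
j: (-3)·2 - 10·15 = -6 - 150 = -156
k: 10·(-5) - 12·2 = -50 - 24 = -74
n × s = (165, -156, -74)
m · (n × s) = 10·165 + (-6)·(-156) + 4·(-74) = 1650 + 936 - 296 = 2290

2290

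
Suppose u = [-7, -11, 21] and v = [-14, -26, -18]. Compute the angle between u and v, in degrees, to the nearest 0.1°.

u · v = (-7)·(-14) + (-11)·(-26) + 21·(-18) = 98 + 286 - 378 = 6
|u|² = 49 + 121 + 441 = 611,  |u| = √611 ≈ 24.718414
|v|² = 196 + 676 + 324 = 1196,  |v| = √1196 ≈ 34.583233
cos θ = 6 / (24.718414 · 34.583233) ≈ 0.00702
θ = arccos(0.00702) ≈ 89.6°

89.6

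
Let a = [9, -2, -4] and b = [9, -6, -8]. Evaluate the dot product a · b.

a · b = 9·9 + (-2)·(-6) + (-4)·(-8) = 81 + 12 + 32 = 125

125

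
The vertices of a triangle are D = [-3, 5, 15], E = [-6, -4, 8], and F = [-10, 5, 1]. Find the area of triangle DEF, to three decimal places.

DE = (-3, -9, -7),  DF = (-7, 0, -14)
i: (-9)·(-14) - (-7)·0 = 126 - 0 = 126
j: (-7)·(-7) - (-3)·(-14) = 49 - 42 = 7
k: (-3)·0 - (-9)·(-7) = 0 - 63 = -63
DE × DF = (126, 7, -63)
|DE × DF| = √19894 ≈ 141.0461
area = ½ · 141.0461 ≈ 70.523

70.523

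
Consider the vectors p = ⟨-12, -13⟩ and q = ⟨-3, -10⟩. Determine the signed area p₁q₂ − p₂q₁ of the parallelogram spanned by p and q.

(-12)·(-10) - (-13)·(-3) = 120 - 39 = 81

81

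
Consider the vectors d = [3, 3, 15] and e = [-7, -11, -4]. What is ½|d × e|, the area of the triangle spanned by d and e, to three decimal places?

89.725

i: 3·(-4) - 15·(-11) = -12 - (-165) = 153
j: 15·(-7) - 3·(-4) = -105 - (-12) = -93
k: 3·(-11) - 3·(-7) = -33 - (-21) = -12
d × e = (153, -93, -12)
|d × e| = √(153² + (-93)² + (-12)²) = √32202 ≈ 179.4492
area = ½ · 179.4492 ≈ 89.725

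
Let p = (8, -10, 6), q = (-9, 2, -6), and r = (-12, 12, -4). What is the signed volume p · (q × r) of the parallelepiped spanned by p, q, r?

-352

q × r:
i: 2·(-4) - (-6)·12 = -8 - (-72) = 64
j: (-6)·(-12) - (-9)·(-4) = 72 - 36 = 36
k: (-9)·12 - 2·(-12) = -108 - (-24) = -84
q × r = (64, 36, -84)
p · (q × r) = 8·64 + (-10)·36 + 6·(-84) = 512 - 360 - 504 = -352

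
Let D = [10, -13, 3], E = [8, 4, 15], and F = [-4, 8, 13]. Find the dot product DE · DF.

DE = E − D = (-2, 17, 12)
DF = F − D = (-14, 21, 10)
DE · DF = (-2)·(-14) + 17·21 + 12·10 = 28 + 357 + 120 = 505

505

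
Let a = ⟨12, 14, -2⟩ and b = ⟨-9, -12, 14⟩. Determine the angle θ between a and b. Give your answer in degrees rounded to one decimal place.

a · b = 12·(-9) + 14·(-12) + (-2)·14 = -108 - 168 - 28 = -304
|a|² = 144 + 196 + 4 = 344,  |a| = √344 ≈ 18.547237
|b|² = 81 + 144 + 196 = 421,  |b| = √421 ≈ 20.518285
cos θ = -304 / (18.547237 · 20.518285) ≈ -0.79883
θ = arccos(-0.79883) ≈ 143.0°

143.0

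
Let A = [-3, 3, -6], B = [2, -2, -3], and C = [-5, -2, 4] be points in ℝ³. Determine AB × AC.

AB = (5, -5, 3)
AC = (-2, -5, 10)
i: (-5)·10 - 3·(-5) = -50 - (-15) = -35
j: 3·(-2) - 5·10 = -6 - 50 = -56
k: 5·(-5) - (-5)·(-2) = -25 - 10 = -35
AB × AC = (-35, -56, -35)

(-35, -56, -35)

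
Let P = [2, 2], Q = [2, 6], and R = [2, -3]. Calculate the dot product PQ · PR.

-20

PQ = Q − P = (0, 4)
PR = R − P = (0, -5)
PQ · PR = 0·0 + 4·(-5) = 0 - 20 = -20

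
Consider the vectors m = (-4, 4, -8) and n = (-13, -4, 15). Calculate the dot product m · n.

m · n = (-4)·(-13) + 4·(-4) + (-8)·15 = 52 - 16 - 120 = -84

-84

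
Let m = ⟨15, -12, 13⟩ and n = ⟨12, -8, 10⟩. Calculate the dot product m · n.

m · n = 15·12 + (-12)·(-8) + 13·10 = 180 + 96 + 130 = 406

406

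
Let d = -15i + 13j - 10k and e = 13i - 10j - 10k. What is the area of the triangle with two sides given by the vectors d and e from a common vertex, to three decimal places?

i: 13·(-10) - (-10)·(-10) = -130 - 100 = -230
j: (-10)·13 - (-15)·(-10) = -130 - 150 = -280
k: (-15)·(-10) - 13·13 = 150 - 169 = -19
d × e = (-230, -280, -19)
|d × e| = √((-230)² + (-280)² + (-19)²) = √131661 ≈ 362.8512
area = ½ · 362.8512 ≈ 181.426

181.426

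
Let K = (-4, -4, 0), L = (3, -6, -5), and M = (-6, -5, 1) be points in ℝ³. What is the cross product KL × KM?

(-7, 3, -11)

KL = (7, -2, -5)
KM = (-2, -1, 1)
i: (-2)·1 - (-5)·(-1) = -2 - 5 = -7
j: (-5)·(-2) - 7·1 = 10 - 7 = 3
k: 7·(-1) - (-2)·(-2) = -7 - 4 = -11
KL × KM = (-7, 3, -11)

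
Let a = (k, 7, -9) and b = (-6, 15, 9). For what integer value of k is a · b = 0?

a · b = k·(-6) + 7·15 + (-9)·9 = 24 - 6k
Set equal to 0: -6k = -24, so k = 4.

4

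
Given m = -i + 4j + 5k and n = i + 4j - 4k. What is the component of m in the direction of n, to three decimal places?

-0.870

m · n = (-1)·1 + 4·4 + 5·(-4) = -1 + 16 - 20 = -5
|n| = √(1 + 16 + 16) = √33 ≈ 5.7446
comp_n m = -5 / √33 ≈ -0.870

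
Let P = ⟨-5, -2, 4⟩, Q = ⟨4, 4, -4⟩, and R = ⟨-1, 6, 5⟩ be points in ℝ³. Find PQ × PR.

PQ = (9, 6, -8)
PR = (4, 8, 1)
i: 6·1 - (-8)·8 = 6 - (-64) = 70
j: (-8)·4 - 9·1 = -32 - 9 = -41
k: 9·8 - 6·4 = 72 - 24 = 48
PQ × PR = (70, -41, 48)

(70, -41, 48)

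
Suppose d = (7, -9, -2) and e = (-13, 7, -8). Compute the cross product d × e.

i: (-9)·(-8) - (-2)·7 = 72 - (-14) = 86
j: (-2)·(-13) - 7·(-8) = 26 - (-56) = 82
k: 7·7 - (-9)·(-13) = 49 - 117 = -68
d × e = (86, 82, -68)

(86, 82, -68)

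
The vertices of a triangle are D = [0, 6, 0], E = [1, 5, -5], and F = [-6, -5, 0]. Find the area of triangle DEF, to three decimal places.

32.458

DE = (1, -1, -5),  DF = (-6, -11, 0)
i: (-1)·0 - (-5)·(-11) = 0 - 55 = -55
j: (-5)·(-6) - 1·0 = 30 - 0 = 30
k: 1·(-11) - (-1)·(-6) = -11 - 6 = -17
DE × DF = (-55, 30, -17)
|DE × DF| = √4214 ≈ 64.9153
area = ½ · 64.9153 ≈ 32.458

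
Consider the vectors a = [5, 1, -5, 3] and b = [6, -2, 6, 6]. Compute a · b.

a · b = 5·6 + 1·(-2) + (-5)·6 + 3·6 = 30 - 2 - 30 + 18 = 16

16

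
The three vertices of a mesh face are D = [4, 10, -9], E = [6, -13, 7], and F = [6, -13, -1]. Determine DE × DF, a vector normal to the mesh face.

DE = (2, -23, 16)
DF = (2, -23, 8)
i: (-23)·8 - 16·(-23) = -184 - (-368) = 184
j: 16·2 - 2·8 = 32 - 16 = 16
k: 2·(-23) - (-23)·2 = -46 - (-46) = 0
DE × DF = (184, 16, 0)

(184, 16, 0)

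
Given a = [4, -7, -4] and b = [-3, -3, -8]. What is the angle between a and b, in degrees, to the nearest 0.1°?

59.8

a · b = 4·(-3) + (-7)·(-3) + (-4)·(-8) = -12 + 21 + 32 = 41
|a|² = 16 + 49 + 16 = 81,  |a| = √81 ≈ 9.000000
|b|² = 9 + 9 + 64 = 82,  |b| = √82 ≈ 9.055385
cos θ = 41 / (9.000000 · 9.055385) ≈ 0.50308
θ = arccos(0.50308) ≈ 59.8°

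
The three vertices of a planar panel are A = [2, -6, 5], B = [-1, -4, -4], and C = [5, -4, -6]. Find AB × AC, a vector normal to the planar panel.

AB = (-3, 2, -9)
AC = (3, 2, -11)
i: 2·(-11) - (-9)·2 = -22 - (-18) = -4
j: (-9)·3 - (-3)·(-11) = -27 - 33 = -60
k: (-3)·2 - 2·3 = -6 - 6 = -12
AB × AC = (-4, -60, -12)

(-4, -60, -12)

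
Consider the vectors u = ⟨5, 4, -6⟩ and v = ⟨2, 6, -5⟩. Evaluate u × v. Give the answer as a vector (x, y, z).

i: 4·(-5) - (-6)·6 = -20 - (-36) = 16
j: (-6)·2 - 5·(-5) = -12 - (-25) = 13
k: 5·6 - 4·2 = 30 - 8 = 22
u × v = (16, 13, 22)

(16, 13, 22)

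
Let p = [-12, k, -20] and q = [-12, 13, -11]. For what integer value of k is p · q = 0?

p · q = (-12)·(-12) + k·13 + (-20)·(-11) = 364 + 13k
Set equal to 0: 13k = -364, so k = -28.

-28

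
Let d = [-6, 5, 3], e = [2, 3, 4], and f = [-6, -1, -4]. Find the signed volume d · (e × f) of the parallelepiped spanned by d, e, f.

16

e × f:
i: 3·(-4) - 4·(-1) = -12 - (-4) = -8
j: 4·(-6) - 2·(-4) = -24 - (-8) = -16
k: 2·(-1) - 3·(-6) = -2 - (-18) = 16
e × f = (-8, -16, 16)
d · (e × f) = (-6)·(-8) + 5·(-16) + 3·16 = 48 - 80 + 48 = 16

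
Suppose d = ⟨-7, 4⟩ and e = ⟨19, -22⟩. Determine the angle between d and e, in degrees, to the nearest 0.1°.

d · e = (-7)·19 + 4·(-22) = -133 - 88 = -221
|d|² = 49 + 16 = 65,  |d| = √65 ≈ 8.062258
|e|² = 361 + 484 = 845,  |e| = √845 ≈ 29.068884
cos θ = -221 / (8.062258 · 29.068884) ≈ -0.94299
θ = arccos(-0.94299) ≈ 160.6°

160.6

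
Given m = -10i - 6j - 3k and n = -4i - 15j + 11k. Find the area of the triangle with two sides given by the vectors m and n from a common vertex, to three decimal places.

103.780

i: (-6)·11 - (-3)·(-15) = -66 - 45 = -111
j: (-3)·(-4) - (-10)·11 = 12 - (-110) = 122
k: (-10)·(-15) - (-6)·(-4) = 150 - 24 = 126
m × n = (-111, 122, 126)
|m × n| = √((-111)² + 122² + 126²) = √43081 ≈ 207.5596
area = ½ · 207.5596 ≈ 103.780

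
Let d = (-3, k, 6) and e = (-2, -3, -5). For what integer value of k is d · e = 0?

d · e = (-3)·(-2) + k·(-3) + 6·(-5) = -24 - 3k
Set equal to 0: -3k = 24, so k = -8.

-8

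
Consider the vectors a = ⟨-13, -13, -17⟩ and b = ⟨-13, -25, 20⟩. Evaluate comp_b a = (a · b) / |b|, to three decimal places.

a · b = (-13)·(-13) + (-13)·(-25) + (-17)·20 = 169 + 325 - 340 = 154
|b| = √(169 + 625 + 400) = √1194 ≈ 34.5543
comp_b a = 154 / √1194 ≈ 4.457

4.457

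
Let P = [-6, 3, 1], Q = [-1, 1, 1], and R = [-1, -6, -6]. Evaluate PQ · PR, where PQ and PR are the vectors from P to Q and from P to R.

43

PQ = Q − P = (5, -2, 0)
PR = R − P = (5, -9, -7)
PQ · PR = 5·5 + (-2)·(-9) + 0·(-7) = 25 + 18 + 0 = 43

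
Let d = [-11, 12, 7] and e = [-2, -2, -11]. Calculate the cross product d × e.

(-118, -135, 46)

i: 12·(-11) - 7·(-2) = -132 - (-14) = -118
j: 7·(-2) - (-11)·(-11) = -14 - 121 = -135
k: (-11)·(-2) - 12·(-2) = 22 - (-24) = 46
d × e = (-118, -135, 46)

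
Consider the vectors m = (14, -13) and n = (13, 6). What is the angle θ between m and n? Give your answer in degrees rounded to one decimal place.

m · n = 14·13 + (-13)·6 = 182 - 78 = 104
|m|² = 196 + 169 = 365,  |m| = √365 ≈ 19.104973
|n|² = 169 + 36 = 205,  |n| = √205 ≈ 14.317821
cos θ = 104 / (19.104973 · 14.317821) ≈ 0.38020
θ = arccos(0.38020) ≈ 67.7°

67.7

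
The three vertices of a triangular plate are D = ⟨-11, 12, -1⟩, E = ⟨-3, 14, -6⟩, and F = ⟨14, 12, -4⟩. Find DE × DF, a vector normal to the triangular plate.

DE = (8, 2, -5)
DF = (25, 0, -3)
i: 2·(-3) - (-5)·0 = -6 - 0 = -6
j: (-5)·25 - 8·(-3) = -125 - (-24) = -101
k: 8·0 - 2·25 = 0 - 50 = -50
DE × DF = (-6, -101, -50)

(-6, -101, -50)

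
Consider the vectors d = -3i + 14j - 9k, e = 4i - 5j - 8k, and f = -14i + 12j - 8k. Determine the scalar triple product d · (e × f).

e × f:
i: (-5)·(-8) - (-8)·12 = 40 - (-96) = 136
j: (-8)·(-14) - 4·(-8) = 112 - (-32) = 144
k: 4·12 - (-5)·(-14) = 48 - 70 = -22
e × f = (136, 144, -22)
d · (e × f) = (-3)·136 + 14·144 + (-9)·(-22) = -408 + 2016 + 198 = 1806

1806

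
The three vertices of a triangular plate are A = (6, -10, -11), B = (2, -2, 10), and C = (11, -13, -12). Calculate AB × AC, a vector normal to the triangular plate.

AB = (-4, 8, 21)
AC = (5, -3, -1)
i: 8·(-1) - 21·(-3) = -8 - (-63) = 55
j: 21·5 - (-4)·(-1) = 105 - 4 = 101
k: (-4)·(-3) - 8·5 = 12 - 40 = -28
AB × AC = (55, 101, -28)

(55, 101, -28)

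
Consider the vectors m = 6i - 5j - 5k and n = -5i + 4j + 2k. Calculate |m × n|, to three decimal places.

i: (-5)·2 - (-5)·4 = -10 - (-20) = 10
j: (-5)·(-5) - 6·2 = 25 - 12 = 13
k: 6·4 - (-5)·(-5) = 24 - 25 = -1
m × n = (10, 13, -1)
|m × n| = √(10² + 13² + (-1)²) = √270 ≈ 16.4317

16.432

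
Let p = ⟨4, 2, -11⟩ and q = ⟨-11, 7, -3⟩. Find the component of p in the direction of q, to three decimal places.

0.224

p · q = 4·(-11) + 2·7 + (-11)·(-3) = -44 + 14 + 33 = 3
|q| = √(121 + 49 + 9) = √179 ≈ 13.3791
comp_q p = 3 / √179 ≈ 0.224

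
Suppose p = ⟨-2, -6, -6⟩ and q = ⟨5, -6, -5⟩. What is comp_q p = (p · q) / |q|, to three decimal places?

6.039

p · q = (-2)·5 + (-6)·(-6) + (-6)·(-5) = -10 + 36 + 30 = 56
|q| = √(25 + 36 + 25) = √86 ≈ 9.2736
comp_q p = 56 / √86 ≈ 6.039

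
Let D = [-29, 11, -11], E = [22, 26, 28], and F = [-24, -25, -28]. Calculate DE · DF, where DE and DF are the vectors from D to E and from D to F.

DE = E − D = (51, 15, 39)
DF = F − D = (5, -36, -17)
DE · DF = 51·5 + 15·(-36) + 39·(-17) = 255 - 540 - 663 = -948

-948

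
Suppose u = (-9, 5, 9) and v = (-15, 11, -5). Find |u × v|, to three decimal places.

i: 5·(-5) - 9·11 = -25 - 99 = -124
j: 9·(-15) - (-9)·(-5) = -135 - 45 = -180
k: (-9)·11 - 5·(-15) = -99 - (-75) = -24
u × v = (-124, -180, -24)
|u × v| = √((-124)² + (-180)² + (-24)²) = √48352 ≈ 219.8909

219.891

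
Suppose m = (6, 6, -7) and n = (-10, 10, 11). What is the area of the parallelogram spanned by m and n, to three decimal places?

181.417

i: 6·11 - (-7)·10 = 66 - (-70) = 136
j: (-7)·(-10) - 6·11 = 70 - 66 = 4
k: 6·10 - 6·(-10) = 60 - (-60) = 120
m × n = (136, 4, 120)
|m × n| = √(136² + 4² + 120²) = √32912 ≈ 181.4166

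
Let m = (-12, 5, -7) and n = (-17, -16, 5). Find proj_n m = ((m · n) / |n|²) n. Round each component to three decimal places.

m · n = (-12)·(-17) + 5·(-16) + (-7)·5 = 204 - 80 - 35 = 89
|n|² = 289 + 256 + 25 = 570
proj_n m = (89/570) · (-17, -16, 5) ≈ (-2.654, -2.498, 0.781)

(-2.654, -2.498, 0.781)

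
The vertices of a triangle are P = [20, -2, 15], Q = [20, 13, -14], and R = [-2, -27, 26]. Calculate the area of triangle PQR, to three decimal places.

455.397

PQ = (0, 15, -29),  PR = (-22, -25, 11)
i: 15·11 - (-29)·(-25) = 165 - 725 = -560
j: (-29)·(-22) - 0·11 = 638 - 0 = 638
k: 0·(-25) - 15·(-22) = 0 - (-330) = 330
PQ × PR = (-560, 638, 330)
|PQ × PR| = √829544 ≈ 910.7931
area = ½ · 910.7931 ≈ 455.397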